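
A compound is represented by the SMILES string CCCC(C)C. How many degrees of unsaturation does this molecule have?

Molecular formula: C6H14.
DoU = (2C + 2 + N − H − X) / 2, where X is the halogen count and O/S are ignored.
    = (2·6 + 2 + 0 − 14 − 0) / 2 = 0 / 2 = 0.

0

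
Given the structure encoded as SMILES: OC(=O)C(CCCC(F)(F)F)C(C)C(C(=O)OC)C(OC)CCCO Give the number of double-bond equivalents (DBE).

2

Molecular formula: C16H27F3O6.
DoU = (2C + 2 + N − H − X) / 2, where X is the halogen count and O/S are ignored.
    = (2·16 + 2 + 0 − 27 − 3) / 2 = 4 / 2 = 2.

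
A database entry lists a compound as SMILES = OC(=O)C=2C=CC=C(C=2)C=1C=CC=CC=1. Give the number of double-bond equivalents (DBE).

Molecular formula: C13H10O2.
DoU = (2C + 2 + N − H − X) / 2, where X is the halogen count and O/S are ignored.
    = (2·13 + 2 + 0 − 10 − 0) / 2 = 18 / 2 = 9.

9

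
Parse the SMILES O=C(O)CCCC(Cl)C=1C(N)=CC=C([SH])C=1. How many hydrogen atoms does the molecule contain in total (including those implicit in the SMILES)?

14

Walk through each heavy atom and fill implicit hydrogens from standard valence (C 4, N 3, O 2, S 2, halogen 1):
  atom 1: O, bond orders sum to 2 (valence 2) → 0 H
  atom 2: C, bond orders sum to 4 (valence 4) → 0 H
  atom 3: O, bond orders sum to 1 (valence 2) → 1 H
  atom 4: C, bond orders sum to 2 (valence 4) → 2 H
  atom 5: C, bond orders sum to 2 (valence 4) → 2 H
  atom 6: C, bond orders sum to 2 (valence 4) → 2 H
  atom 7: C, bond orders sum to 3 (valence 4) → 1 H
  atom 8: Cl (halogen, monovalent) → 0 H
  atom 9: C, bond orders sum to 4 (valence 4) → 0 H
  atom 10: C, bond orders sum to 4 (valence 4) → 0 H
  atom 11: N, bond orders sum to 1 (valence 3) → 2 H
  atom 12: C, bond orders sum to 3 (valence 4) → 1 H
  atom 13: C, bond orders sum to 3 (valence 4) → 1 H
  atom 14: C, bond orders sum to 4 (valence 4) → 0 H
  atom 15: S with explicit H count 1
  atom 16: C, bond orders sum to 3 (valence 4) → 1 H
Total hydrogens: 14.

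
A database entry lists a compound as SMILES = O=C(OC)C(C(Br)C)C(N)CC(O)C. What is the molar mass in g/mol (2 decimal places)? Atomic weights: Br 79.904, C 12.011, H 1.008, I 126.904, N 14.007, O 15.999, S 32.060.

268.15 g/mol

First, the molecular formula is C9H18BrNO3 (counting implicit H from valence).
  Br: 1 × 79.904 = 79.904
  C: 9 × 12.011 = 108.099
  H: 18 × 1.008 = 18.144
  N: 1 × 14.007 = 14.007
  O: 3 × 15.999 = 47.997
Sum: 1×79.904 + 9×12.011 + 18×1.008 + 1×14.007 + 3×15.999 = 268.151 → 268.15 g/mol.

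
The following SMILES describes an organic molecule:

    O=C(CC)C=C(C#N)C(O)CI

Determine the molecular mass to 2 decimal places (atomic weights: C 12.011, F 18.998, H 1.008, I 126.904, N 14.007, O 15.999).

First, the molecular formula is C8H10INO2 (counting implicit H from valence).
  C: 8 × 12.011 = 96.088
  H: 10 × 1.008 = 10.080
  I: 1 × 126.904 = 126.904
  N: 1 × 14.007 = 14.007
  O: 2 × 15.999 = 31.998
Sum: 8×12.011 + 10×1.008 + 1×126.904 + 1×14.007 + 2×15.999 = 279.077 → 279.08 g/mol.

279.08 g/mol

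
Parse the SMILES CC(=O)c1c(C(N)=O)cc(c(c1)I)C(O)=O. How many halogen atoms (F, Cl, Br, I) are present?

1

Halogen atoms appear at heavy-atom position 13 (1×I).
Other groups present: 1 amide, 1 carboxylic acid, 1 ketone.
Halogen count: 1.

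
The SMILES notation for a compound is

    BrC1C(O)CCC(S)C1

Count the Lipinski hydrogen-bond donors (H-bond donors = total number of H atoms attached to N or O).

Donors: find every N or O and count the H atoms it carries.
  atom 4 (O): bond orders sum to 1 → 1 H
Lipinski HBD = 1.

1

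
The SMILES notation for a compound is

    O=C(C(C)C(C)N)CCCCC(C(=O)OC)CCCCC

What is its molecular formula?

C17H33NO3

Walk through each heavy atom and fill implicit hydrogens from standard valence (C 4, N 3, O 2, S 2, halogen 1):
  atom 1: O, bond orders sum to 2 (valence 2) → 0 H
  atom 2: C, bond orders sum to 4 (valence 4) → 0 H
  atom 3: C, bond orders sum to 3 (valence 4) → 1 H
  atom 4: C, bond orders sum to 1 (valence 4) → 3 H
  atom 5: C, bond orders sum to 3 (valence 4) → 1 H
  atom 6: C, bond orders sum to 1 (valence 4) → 3 H
  atom 7: N, bond orders sum to 1 (valence 3) → 2 H
  atom 8: C, bond orders sum to 2 (valence 4) → 2 H
  atom 9: C, bond orders sum to 2 (valence 4) → 2 H
  atom 10: C, bond orders sum to 2 (valence 4) → 2 H
  atom 11: C, bond orders sum to 2 (valence 4) → 2 H
  atom 12: C, bond orders sum to 3 (valence 4) → 1 H
  atom 13: C, bond orders sum to 4 (valence 4) → 0 H
  atom 14: O, bond orders sum to 2 (valence 2) → 0 H
  atom 15: O, bond orders sum to 2 (valence 2) → 0 H
  atom 16: C, bond orders sum to 1 (valence 4) → 3 H
  atom 17: C, bond orders sum to 2 (valence 4) → 2 H
  atom 18: C, bond orders sum to 2 (valence 4) → 2 H
  atom 19: C, bond orders sum to 2 (valence 4) → 2 H
  atom 20: C, bond orders sum to 2 (valence 4) → 2 H
  atom 21: C, bond orders sum to 1 (valence 4) → 3 H
Totals → C:17, H:33, N:1, O:3.
In Hill order: C17H33NO3.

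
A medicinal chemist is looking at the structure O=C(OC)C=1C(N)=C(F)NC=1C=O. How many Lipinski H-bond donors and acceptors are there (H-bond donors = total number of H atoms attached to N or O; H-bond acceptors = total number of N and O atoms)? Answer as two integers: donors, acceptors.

Donors: find every N or O and count the H atoms it carries.
  atom 1 (O): bond orders sum to 2 → 0 H
  atom 3 (O): bond orders sum to 2 → 0 H
  atom 7 (N): bond orders sum to 1 → 2 H
  atom 10 (N): bond orders sum to 2 → 1 H
  atom 13 (O): bond orders sum to 2 → 0 H
Lipinski HBD = 3.
Acceptors: N atoms = 2, O atoms = 3 → HBA = 5.

3, 5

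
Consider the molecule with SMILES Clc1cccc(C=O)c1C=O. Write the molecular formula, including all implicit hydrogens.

C8H5ClO2

Walk through each heavy atom and fill implicit hydrogens from standard valence (C 4, N 3, O 2, S 2, halogen 1); for lowercase aromatic atoms, an aromatic c carries 1 H when it has two neighbours and 0 H with three, and aromatic n carries 0 H:
  atom 1: Cl (halogen, monovalent) → 0 H
  atom 2: aromatic c, 3 neighbours → 0 H
  atom 3: aromatic c, 2 neighbours → 1 H
  atom 4: aromatic c, 2 neighbours → 1 H
  atom 5: aromatic c, 2 neighbours → 1 H
  atom 6: aromatic c, 3 neighbours → 0 H
  atom 7: C, bond orders sum to 3 (valence 4) → 1 H
  atom 8: O, bond orders sum to 2 (valence 2) → 0 H
  atom 9: aromatic c, 3 neighbours → 0 H
  atom 10: C, bond orders sum to 3 (valence 4) → 1 H
  atom 11: O, bond orders sum to 2 (valence 2) → 0 H
Totals → C:8, H:5, Cl:1, O:2.
In Hill order: C8H5ClO2.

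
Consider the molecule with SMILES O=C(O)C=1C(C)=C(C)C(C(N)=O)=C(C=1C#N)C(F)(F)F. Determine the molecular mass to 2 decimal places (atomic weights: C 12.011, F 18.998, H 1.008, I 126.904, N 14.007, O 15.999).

First, the molecular formula is C12H9F3N2O3 (counting implicit H from valence).
  C: 12 × 12.011 = 144.132
  F: 3 × 18.998 = 56.994
  H: 9 × 1.008 = 9.072
  N: 2 × 14.007 = 28.014
  O: 3 × 15.999 = 47.997
Sum: 12×12.011 + 3×18.998 + 9×1.008 + 2×14.007 + 3×15.999 = 286.209 → 286.21 g/mol.

286.21 g/mol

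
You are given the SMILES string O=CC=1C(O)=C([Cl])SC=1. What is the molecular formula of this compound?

C5H3ClO2S

Walk through each heavy atom and fill implicit hydrogens from standard valence (C 4, N 3, O 2, S 2, halogen 1):
  atom 1: O, bond orders sum to 2 (valence 2) → 0 H
  atom 2: C, bond orders sum to 3 (valence 4) → 1 H
  atom 3: C, bond orders sum to 4 (valence 4) → 0 H
  atom 4: C, bond orders sum to 4 (valence 4) → 0 H
  atom 5: O, bond orders sum to 1 (valence 2) → 1 H
  atom 6: C, bond orders sum to 4 (valence 4) → 0 H
  atom 7: Cl with explicit H count 0
  atom 8: S, bond orders sum to 2 (valence 2) → 0 H
  atom 9: C, bond orders sum to 3 (valence 4) → 1 H
Totals → C:5, H:3, Cl:1, O:2, S:1.
In Hill order: C5H3ClO2S.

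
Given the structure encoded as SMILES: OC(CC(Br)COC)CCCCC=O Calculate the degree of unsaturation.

Degree of unsaturation = (number of rings) + (number of π bonds).
Ring closures in the SMILES: 0.
π bonds: 1 double bond (each 1 DoU) → 1 DoU from unsaturation.
Total DoU = 0 + 1 = 1.

1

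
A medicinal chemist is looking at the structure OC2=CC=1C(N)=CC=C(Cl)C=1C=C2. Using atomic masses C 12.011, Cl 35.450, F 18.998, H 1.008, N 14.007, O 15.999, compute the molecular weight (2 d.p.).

First, the molecular formula is C10H8ClNO (counting implicit H from valence).
  C: 10 × 12.011 = 120.110
  Cl: 1 × 35.450 = 35.450
  H: 8 × 1.008 = 8.064
  N: 1 × 14.007 = 14.007
  O: 1 × 15.999 = 15.999
Sum: 10×12.011 + 1×35.450 + 8×1.008 + 1×14.007 + 1×15.999 = 193.630 → 193.63 g/mol.

193.63 g/mol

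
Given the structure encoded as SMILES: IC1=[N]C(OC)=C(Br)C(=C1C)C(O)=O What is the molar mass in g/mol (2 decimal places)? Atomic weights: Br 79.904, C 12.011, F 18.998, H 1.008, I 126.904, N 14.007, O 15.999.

First, the molecular formula is C8H7BrINO3 (counting implicit H from valence).
  Br: 1 × 79.904 = 79.904
  C: 8 × 12.011 = 96.088
  H: 7 × 1.008 = 7.056
  I: 1 × 126.904 = 126.904
  N: 1 × 14.007 = 14.007
  O: 3 × 15.999 = 47.997
Sum: 1×79.904 + 8×12.011 + 7×1.008 + 1×126.904 + 1×14.007 + 3×15.999 = 371.956 → 371.96 g/mol.

371.96 g/mol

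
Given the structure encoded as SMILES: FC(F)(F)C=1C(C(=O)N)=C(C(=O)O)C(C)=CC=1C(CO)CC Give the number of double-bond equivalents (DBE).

Molecular formula: C14H16F3NO4.
DoU = (2C + 2 + N − H − X) / 2, where X is the halogen count and O/S are ignored.
    = (2·14 + 2 + 1 − 16 − 3) / 2 = 12 / 2 = 6.

6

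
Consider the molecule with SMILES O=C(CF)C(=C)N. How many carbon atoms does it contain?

Count every carbon token in the SMILES (each C, including those in ring-closure positions and inside branches).
Carbon count: 4.

4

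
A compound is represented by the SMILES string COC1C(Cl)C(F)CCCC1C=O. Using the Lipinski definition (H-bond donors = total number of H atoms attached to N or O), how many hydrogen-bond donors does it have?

Donors: find every N or O and count the H atoms it carries.
  atom 2 (O): bond orders sum to 2 → 0 H
  atom 13 (O): bond orders sum to 2 → 0 H
Lipinski HBD = 0.

0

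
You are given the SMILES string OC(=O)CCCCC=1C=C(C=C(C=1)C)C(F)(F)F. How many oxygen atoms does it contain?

Scan the SMILES for O atoms (remember two-letter symbols like Cl and Br are single atoms).
Oxygen count: 2.

2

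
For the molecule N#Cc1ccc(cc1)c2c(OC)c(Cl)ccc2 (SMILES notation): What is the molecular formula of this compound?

Walk through each heavy atom and fill implicit hydrogens from standard valence (C 4, N 3, O 2, S 2, halogen 1); for lowercase aromatic atoms, an aromatic c carries 1 H when it has two neighbours and 0 H with three, and aromatic n carries 0 H:
  atom 1: N, bond orders sum to 3 (valence 3) → 0 H
  atom 2: C, bond orders sum to 4 (valence 4) → 0 H
  atom 3: aromatic c, 3 neighbours → 0 H
  atom 4: aromatic c, 2 neighbours → 1 H
  atom 5: aromatic c, 2 neighbours → 1 H
  atom 6: aromatic c, 3 neighbours → 0 H
  atom 7: aromatic c, 2 neighbours → 1 H
  atom 8: aromatic c, 2 neighbours → 1 H
  atom 9: aromatic c, 3 neighbours → 0 H
  atom 10: aromatic c, 3 neighbours → 0 H
  atom 11: O, bond orders sum to 2 (valence 2) → 0 H
  atom 12: C, bond orders sum to 1 (valence 4) → 3 H
  atom 13: aromatic c, 3 neighbours → 0 H
  atom 14: Cl (halogen, monovalent) → 0 H
  atom 15: aromatic c, 2 neighbours → 1 H
  atom 16: aromatic c, 2 neighbours → 1 H
  atom 17: aromatic c, 2 neighbours → 1 H
Totals → C:14, H:10, Cl:1, N:1, O:1.

C14H10ClNO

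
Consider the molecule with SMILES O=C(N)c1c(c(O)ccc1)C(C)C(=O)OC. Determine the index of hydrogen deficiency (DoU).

Molecular formula: C11H13NO4.
DoU = (2C + 2 + N − H − X) / 2, where X is the halogen count and O/S are ignored.
    = (2·11 + 2 + 1 − 13 − 0) / 2 = 12 / 2 = 6.

6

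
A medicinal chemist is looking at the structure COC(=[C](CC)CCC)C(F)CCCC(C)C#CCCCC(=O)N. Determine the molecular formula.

Walk through each heavy atom and fill implicit hydrogens from standard valence (C 4, N 3, O 2, S 2, halogen 1):
  atom 1: C, bond orders sum to 1 (valence 4) → 3 H
  atom 2: O, bond orders sum to 2 (valence 2) → 0 H
  atom 3: C, bond orders sum to 4 (valence 4) → 0 H
  atom 4: C with explicit H count 0
  atom 5: C, bond orders sum to 2 (valence 4) → 2 H
  atom 6: C, bond orders sum to 1 (valence 4) → 3 H
  atom 7: C, bond orders sum to 2 (valence 4) → 2 H
  atom 8: C, bond orders sum to 2 (valence 4) → 2 H
  atom 9: C, bond orders sum to 1 (valence 4) → 3 H
  atom 10: C, bond orders sum to 3 (valence 4) → 1 H
  atom 11: F (halogen, monovalent) → 0 H
  atom 12: C, bond orders sum to 2 (valence 4) → 2 H
  atom 13: C, bond orders sum to 2 (valence 4) → 2 H
  atom 14: C, bond orders sum to 2 (valence 4) → 2 H
  atom 15: C, bond orders sum to 3 (valence 4) → 1 H
  atom 16: C, bond orders sum to 1 (valence 4) → 3 H
  atom 17: C, bond orders sum to 4 (valence 4) → 0 H
  atom 18: C, bond orders sum to 4 (valence 4) → 0 H
  atom 19: C, bond orders sum to 2 (valence 4) → 2 H
  atom 20: C, bond orders sum to 2 (valence 4) → 2 H
  atom 21: C, bond orders sum to 2 (valence 4) → 2 H
  atom 22: C, bond orders sum to 4 (valence 4) → 0 H
  atom 23: O, bond orders sum to 2 (valence 2) → 0 H
  atom 24: N, bond orders sum to 1 (valence 3) → 2 H
Totals → C:20, H:34, F:1, N:1, O:2.

C20H34FNO2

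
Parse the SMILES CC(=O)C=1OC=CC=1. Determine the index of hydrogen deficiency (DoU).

Degree of unsaturation = (number of rings) + (number of π bonds).
Ring closures in the SMILES: 1.
π bonds: 3 double bonds (each 1 DoU) → 3 DoU from unsaturation.
Total DoU = 1 + 3 = 4.

4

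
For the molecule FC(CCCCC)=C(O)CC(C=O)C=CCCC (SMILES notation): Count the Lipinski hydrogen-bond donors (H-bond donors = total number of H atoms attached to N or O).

1

Donors: find every N or O and count the H atoms it carries.
  atom 9 (O): bond orders sum to 1 → 1 H
  atom 13 (O): bond orders sum to 2 → 0 H
Lipinski HBD = 1.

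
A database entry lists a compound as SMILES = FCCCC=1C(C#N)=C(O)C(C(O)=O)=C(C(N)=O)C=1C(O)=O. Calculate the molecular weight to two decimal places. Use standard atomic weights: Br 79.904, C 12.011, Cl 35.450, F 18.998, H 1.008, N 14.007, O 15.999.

310.24 g/mol

First, the molecular formula is C13H11FN2O6 (counting implicit H from valence).
  C: 13 × 12.011 = 156.143
  F: 1 × 18.998 = 18.998
  H: 11 × 1.008 = 11.088
  N: 2 × 14.007 = 28.014
  O: 6 × 15.999 = 95.994
Sum: 13×12.011 + 1×18.998 + 11×1.008 + 2×14.007 + 6×15.999 = 310.237 → 310.24 g/mol.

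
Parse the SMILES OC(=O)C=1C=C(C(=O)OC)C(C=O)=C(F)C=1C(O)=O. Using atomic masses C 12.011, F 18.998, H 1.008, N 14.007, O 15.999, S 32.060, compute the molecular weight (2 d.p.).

270.17 g/mol

First, the molecular formula is C11H7FO7 (counting implicit H from valence).
  C: 11 × 12.011 = 132.121
  F: 1 × 18.998 = 18.998
  H: 7 × 1.008 = 7.056
  O: 7 × 15.999 = 111.993
Sum: 11×12.011 + 1×18.998 + 7×1.008 + 7×15.999 = 270.168 → 270.17 g/mol.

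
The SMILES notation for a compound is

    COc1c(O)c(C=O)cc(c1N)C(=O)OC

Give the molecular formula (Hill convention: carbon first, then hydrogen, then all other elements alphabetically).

C10H11NO5

Walk through each heavy atom and fill implicit hydrogens from standard valence (C 4, N 3, O 2, S 2, halogen 1); for lowercase aromatic atoms, an aromatic c carries 1 H when it has two neighbours and 0 H with three, and aromatic n carries 0 H:
  atom 1: C, bond orders sum to 1 (valence 4) → 3 H
  atom 2: O, bond orders sum to 2 (valence 2) → 0 H
  atom 3: aromatic c, 3 neighbours → 0 H
  atom 4: aromatic c, 3 neighbours → 0 H
  atom 5: O, bond orders sum to 1 (valence 2) → 1 H
  atom 6: aromatic c, 3 neighbours → 0 H
  atom 7: C, bond orders sum to 3 (valence 4) → 1 H
  atom 8: O, bond orders sum to 2 (valence 2) → 0 H
  atom 9: aromatic c, 2 neighbours → 1 H
  atom 10: aromatic c, 3 neighbours → 0 H
  atom 11: aromatic c, 3 neighbours → 0 H
  atom 12: N, bond orders sum to 1 (valence 3) → 2 H
  atom 13: C, bond orders sum to 4 (valence 4) → 0 H
  atom 14: O, bond orders sum to 2 (valence 2) → 0 H
  atom 15: O, bond orders sum to 2 (valence 2) → 0 H
  atom 16: C, bond orders sum to 1 (valence 4) → 3 H
Totals → C:10, H:11, N:1, O:5.
In Hill order: C10H11NO5.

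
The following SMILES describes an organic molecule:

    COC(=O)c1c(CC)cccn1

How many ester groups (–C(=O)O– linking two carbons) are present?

1

The ester motif appears at heavy-atom position 3 in the SMILES.
Ester count: 1.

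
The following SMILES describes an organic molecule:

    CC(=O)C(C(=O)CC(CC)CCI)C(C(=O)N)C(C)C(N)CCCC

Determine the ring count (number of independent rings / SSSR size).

In SMILES, each pair of matching ring-closure digits denotes one ring-closing bond; the number of such bonds equals the number of independent rings.
Ring-closure bonds here: 0.

0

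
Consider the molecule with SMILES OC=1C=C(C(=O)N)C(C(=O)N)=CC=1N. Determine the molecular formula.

C8H9N3O3

Walk through each heavy atom and fill implicit hydrogens from standard valence (C 4, N 3, O 2, S 2, halogen 1):
  atom 1: O, bond orders sum to 1 (valence 2) → 1 H
  atom 2: C, bond orders sum to 4 (valence 4) → 0 H
  atom 3: C, bond orders sum to 3 (valence 4) → 1 H
  atom 4: C, bond orders sum to 4 (valence 4) → 0 H
  atom 5: C, bond orders sum to 4 (valence 4) → 0 H
  atom 6: O, bond orders sum to 2 (valence 2) → 0 H
  atom 7: N, bond orders sum to 1 (valence 3) → 2 H
  atom 8: C, bond orders sum to 4 (valence 4) → 0 H
  atom 9: C, bond orders sum to 4 (valence 4) → 0 H
  atom 10: O, bond orders sum to 2 (valence 2) → 0 H
  atom 11: N, bond orders sum to 1 (valence 3) → 2 H
  atom 12: C, bond orders sum to 3 (valence 4) → 1 H
  atom 13: C, bond orders sum to 4 (valence 4) → 0 H
  atom 14: N, bond orders sum to 1 (valence 3) → 2 H
Totals → C:8, H:9, N:3, O:3.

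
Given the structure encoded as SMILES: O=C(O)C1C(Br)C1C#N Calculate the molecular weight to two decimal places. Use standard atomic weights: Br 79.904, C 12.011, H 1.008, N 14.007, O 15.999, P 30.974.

190.00 g/mol

First, the molecular formula is C5H4BrNO2 (counting implicit H from valence).
  Br: 1 × 79.904 = 79.904
  C: 5 × 12.011 = 60.055
  H: 4 × 1.008 = 4.032
  N: 1 × 14.007 = 14.007
  O: 2 × 15.999 = 31.998
Sum: 1×79.904 + 5×12.011 + 4×1.008 + 1×14.007 + 2×15.999 = 189.996 → 190.00 g/mol.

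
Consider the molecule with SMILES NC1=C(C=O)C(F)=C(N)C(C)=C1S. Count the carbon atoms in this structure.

8

Count every carbon token in the SMILES (each C, including those in ring-closure positions and inside branches).
Carbon count: 8.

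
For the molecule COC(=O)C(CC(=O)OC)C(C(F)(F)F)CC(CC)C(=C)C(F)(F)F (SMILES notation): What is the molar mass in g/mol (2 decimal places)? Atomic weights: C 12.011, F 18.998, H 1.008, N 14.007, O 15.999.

First, the molecular formula is C15H20F6O4 (counting implicit H from valence).
  C: 15 × 12.011 = 180.165
  F: 6 × 18.998 = 113.988
  H: 20 × 1.008 = 20.160
  O: 4 × 15.999 = 63.996
Sum: 15×12.011 + 6×18.998 + 20×1.008 + 4×15.999 = 378.309 → 378.31 g/mol.

378.31 g/mol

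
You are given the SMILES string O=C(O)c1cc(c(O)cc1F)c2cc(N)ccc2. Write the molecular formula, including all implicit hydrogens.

Walk through each heavy atom and fill implicit hydrogens from standard valence (C 4, N 3, O 2, S 2, halogen 1); for lowercase aromatic atoms, an aromatic c carries 1 H when it has two neighbours and 0 H with three, and aromatic n carries 0 H:
  atom 1: O, bond orders sum to 2 (valence 2) → 0 H
  atom 2: C, bond orders sum to 4 (valence 4) → 0 H
  atom 3: O, bond orders sum to 1 (valence 2) → 1 H
  atom 4: aromatic c, 3 neighbours → 0 H
  atom 5: aromatic c, 2 neighbours → 1 H
  atom 6: aromatic c, 3 neighbours → 0 H
  atom 7: aromatic c, 3 neighbours → 0 H
  atom 8: O, bond orders sum to 1 (valence 2) → 1 H
  atom 9: aromatic c, 2 neighbours → 1 H
  atom 10: aromatic c, 3 neighbours → 0 H
  atom 11: F (halogen, monovalent) → 0 H
  atom 12: aromatic c, 3 neighbours → 0 H
  atom 13: aromatic c, 2 neighbours → 1 H
  atom 14: aromatic c, 3 neighbours → 0 H
  atom 15: N, bond orders sum to 1 (valence 3) → 2 H
  atom 16: aromatic c, 2 neighbours → 1 H
  atom 17: aromatic c, 2 neighbours → 1 H
  atom 18: aromatic c, 2 neighbours → 1 H
Totals → C:13, H:10, F:1, N:1, O:3.
In Hill order: C13H10FNO3.

C13H10FNO3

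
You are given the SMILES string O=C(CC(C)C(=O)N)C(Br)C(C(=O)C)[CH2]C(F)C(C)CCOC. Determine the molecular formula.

C16H27BrFNO4

Walk through each heavy atom and fill implicit hydrogens from standard valence (C 4, N 3, O 2, S 2, halogen 1):
  atom 1: O, bond orders sum to 2 (valence 2) → 0 H
  atom 2: C, bond orders sum to 4 (valence 4) → 0 H
  atom 3: C, bond orders sum to 2 (valence 4) → 2 H
  atom 4: C, bond orders sum to 3 (valence 4) → 1 H
  atom 5: C, bond orders sum to 1 (valence 4) → 3 H
  atom 6: C, bond orders sum to 4 (valence 4) → 0 H
  atom 7: O, bond orders sum to 2 (valence 2) → 0 H
  atom 8: N, bond orders sum to 1 (valence 3) → 2 H
  atom 9: C, bond orders sum to 3 (valence 4) → 1 H
  atom 10: Br (halogen, monovalent) → 0 H
  atom 11: C, bond orders sum to 3 (valence 4) → 1 H
  atom 12: C, bond orders sum to 4 (valence 4) → 0 H
  atom 13: O, bond orders sum to 2 (valence 2) → 0 H
  atom 14: C, bond orders sum to 1 (valence 4) → 3 H
  atom 15: C with explicit H count 2
  atom 16: C, bond orders sum to 3 (valence 4) → 1 H
  atom 17: F (halogen, monovalent) → 0 H
  atom 18: C, bond orders sum to 3 (valence 4) → 1 H
  atom 19: C, bond orders sum to 1 (valence 4) → 3 H
  atom 20: C, bond orders sum to 2 (valence 4) → 2 H
  atom 21: C, bond orders sum to 2 (valence 4) → 2 H
  atom 22: O, bond orders sum to 2 (valence 2) → 0 H
  atom 23: C, bond orders sum to 1 (valence 4) → 3 H
Totals → C:16, H:27, Br:1, F:1, N:1, O:4.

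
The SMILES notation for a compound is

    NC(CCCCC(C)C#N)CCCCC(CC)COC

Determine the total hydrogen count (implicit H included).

Walk through each heavy atom and fill implicit hydrogens from standard valence (C 4, N 3, O 2, S 2, halogen 1):
  atom 1: N, bond orders sum to 1 (valence 3) → 2 H
  atom 2: C, bond orders sum to 3 (valence 4) → 1 H
  atom 3: C, bond orders sum to 2 (valence 4) → 2 H
  atom 4: C, bond orders sum to 2 (valence 4) → 2 H
  atom 5: C, bond orders sum to 2 (valence 4) → 2 H
  atom 6: C, bond orders sum to 2 (valence 4) → 2 H
  atom 7: C, bond orders sum to 3 (valence 4) → 1 H
  atom 8: C, bond orders sum to 1 (valence 4) → 3 H
  atom 9: C, bond orders sum to 4 (valence 4) → 0 H
  atom 10: N, bond orders sum to 3 (valence 3) → 0 H
  atom 11: C, bond orders sum to 2 (valence 4) → 2 H
  atom 12: C, bond orders sum to 2 (valence 4) → 2 H
  atom 13: C, bond orders sum to 2 (valence 4) → 2 H
  atom 14: C, bond orders sum to 2 (valence 4) → 2 H
  atom 15: C, bond orders sum to 3 (valence 4) → 1 H
  atom 16: C, bond orders sum to 2 (valence 4) → 2 H
  atom 17: C, bond orders sum to 1 (valence 4) → 3 H
  atom 18: C, bond orders sum to 2 (valence 4) → 2 H
  atom 19: O, bond orders sum to 2 (valence 2) → 0 H
  atom 20: C, bond orders sum to 1 (valence 4) → 3 H
Total hydrogens: 34.

34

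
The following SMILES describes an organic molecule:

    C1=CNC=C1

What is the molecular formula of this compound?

C4H5N

Walk through each heavy atom and fill implicit hydrogens from standard valence (C 4, N 3, O 2, S 2, halogen 1):
  atom 1: C, bond orders sum to 3 (valence 4) → 1 H
  atom 2: C, bond orders sum to 3 (valence 4) → 1 H
  atom 3: N, bond orders sum to 2 (valence 3) → 1 H
  atom 4: C, bond orders sum to 3 (valence 4) → 1 H
  atom 5: C, bond orders sum to 3 (valence 4) → 1 H
Totals → C:4, H:5, N:1.
In Hill order: C4H5N.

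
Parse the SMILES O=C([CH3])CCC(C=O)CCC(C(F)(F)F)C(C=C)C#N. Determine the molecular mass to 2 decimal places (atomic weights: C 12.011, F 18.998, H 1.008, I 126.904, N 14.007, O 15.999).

289.30 g/mol

First, the molecular formula is C14H18F3NO2 (counting implicit H from valence).
  C: 14 × 12.011 = 168.154
  F: 3 × 18.998 = 56.994
  H: 18 × 1.008 = 18.144
  N: 1 × 14.007 = 14.007
  O: 2 × 15.999 = 31.998
Sum: 14×12.011 + 3×18.998 + 18×1.008 + 1×14.007 + 2×15.999 = 289.297 → 289.30 g/mol.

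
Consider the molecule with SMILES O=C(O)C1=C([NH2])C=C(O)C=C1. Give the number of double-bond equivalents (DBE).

Molecular formula: C7H7NO3.
DoU = (2C + 2 + N − H − X) / 2, where X is the halogen count and O/S are ignored.
    = (2·7 + 2 + 1 − 7 − 0) / 2 = 10 / 2 = 5.

5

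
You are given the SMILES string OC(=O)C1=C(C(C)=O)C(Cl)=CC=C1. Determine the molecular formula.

C9H7ClO3

Walk through each heavy atom and fill implicit hydrogens from standard valence (C 4, N 3, O 2, S 2, halogen 1):
  atom 1: O, bond orders sum to 1 (valence 2) → 1 H
  atom 2: C, bond orders sum to 4 (valence 4) → 0 H
  atom 3: O, bond orders sum to 2 (valence 2) → 0 H
  atom 4: C, bond orders sum to 4 (valence 4) → 0 H
  atom 5: C, bond orders sum to 4 (valence 4) → 0 H
  atom 6: C, bond orders sum to 4 (valence 4) → 0 H
  atom 7: C, bond orders sum to 1 (valence 4) → 3 H
  atom 8: O, bond orders sum to 2 (valence 2) → 0 H
  atom 9: C, bond orders sum to 4 (valence 4) → 0 H
  atom 10: Cl (halogen, monovalent) → 0 H
  atom 11: C, bond orders sum to 3 (valence 4) → 1 H
  atom 12: C, bond orders sum to 3 (valence 4) → 1 H
  atom 13: C, bond orders sum to 3 (valence 4) → 1 H
Totals → C:9, H:7, Cl:1, O:3.
In Hill order: C9H7ClO3.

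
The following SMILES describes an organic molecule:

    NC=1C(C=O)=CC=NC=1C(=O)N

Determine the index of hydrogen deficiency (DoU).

Molecular formula: C7H7N3O2.
DoU = (2C + 2 + N − H − X) / 2, where X is the halogen count and O/S are ignored.
    = (2·7 + 2 + 3 − 7 − 0) / 2 = 12 / 2 = 6.

6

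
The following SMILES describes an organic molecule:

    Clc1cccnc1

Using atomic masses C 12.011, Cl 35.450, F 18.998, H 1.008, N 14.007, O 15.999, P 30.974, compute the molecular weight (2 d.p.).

113.54 g/mol

First, the molecular formula is C5H4ClN (counting implicit H from valence).
  C: 5 × 12.011 = 60.055
  Cl: 1 × 35.450 = 35.450
  H: 4 × 1.008 = 4.032
  N: 1 × 14.007 = 14.007
Sum: 5×12.011 + 1×35.450 + 4×1.008 + 1×14.007 = 113.544 → 113.54 g/mol.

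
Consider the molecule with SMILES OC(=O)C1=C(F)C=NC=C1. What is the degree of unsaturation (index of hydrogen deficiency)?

Molecular formula: C6H4FNO2.
DoU = (2C + 2 + N − H − X) / 2, where X is the halogen count and O/S are ignored.
    = (2·6 + 2 + 1 − 4 − 1) / 2 = 10 / 2 = 5.

5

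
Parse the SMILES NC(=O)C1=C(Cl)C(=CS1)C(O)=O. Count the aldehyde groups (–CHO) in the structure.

0

Scan the SMILES for the aldehyde motif — none present.
Groups that are present: 1 amide, 1 carboxylic acid.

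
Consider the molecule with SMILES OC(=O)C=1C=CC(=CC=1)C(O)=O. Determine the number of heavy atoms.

12

Every atom symbol written in the SMILES (organic subset) is one heavy atom; implicit H are not written.
Heavy atoms by element → C:8, O:4.
Total: 12.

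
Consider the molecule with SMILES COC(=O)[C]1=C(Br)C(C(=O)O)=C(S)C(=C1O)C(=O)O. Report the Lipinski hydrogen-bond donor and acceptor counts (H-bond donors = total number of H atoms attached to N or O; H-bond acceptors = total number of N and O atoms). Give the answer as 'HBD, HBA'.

Donors: find every N or O and count the H atoms it carries.
  atom 2 (O): bond orders sum to 2 → 0 H
  atom 4 (O): bond orders sum to 2 → 0 H
  atom 10 (O): bond orders sum to 2 → 0 H
  atom 11 (O): bond orders sum to 1 → 1 H
  atom 16 (O): bond orders sum to 1 → 1 H
  atom 18 (O): bond orders sum to 2 → 0 H
  atom 19 (O): bond orders sum to 1 → 1 H
Lipinski HBD = 3.
Acceptors: N atoms = 0, O atoms = 7 → HBA = 7.

3, 7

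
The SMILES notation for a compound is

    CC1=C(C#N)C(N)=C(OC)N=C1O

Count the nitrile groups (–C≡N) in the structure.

1

The nitrile motif appears at heavy-atom position 4 in the SMILES.
Other groups present: 1 ether, 1 hydroxyl, 1 primary amine.
Nitrile count: 1.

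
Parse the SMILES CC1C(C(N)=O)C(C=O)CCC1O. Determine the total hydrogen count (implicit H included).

Walk through each heavy atom and fill implicit hydrogens from standard valence (C 4, N 3, O 2, S 2, halogen 1):
  atom 1: C, bond orders sum to 1 (valence 4) → 3 H
  atom 2: C, bond orders sum to 3 (valence 4) → 1 H
  atom 3: C, bond orders sum to 3 (valence 4) → 1 H
  atom 4: C, bond orders sum to 4 (valence 4) → 0 H
  atom 5: N, bond orders sum to 1 (valence 3) → 2 H
  atom 6: O, bond orders sum to 2 (valence 2) → 0 H
  atom 7: C, bond orders sum to 3 (valence 4) → 1 H
  atom 8: C, bond orders sum to 3 (valence 4) → 1 H
  atom 9: O, bond orders sum to 2 (valence 2) → 0 H
  atom 10: C, bond orders sum to 2 (valence 4) → 2 H
  atom 11: C, bond orders sum to 2 (valence 4) → 2 H
  atom 12: C, bond orders sum to 3 (valence 4) → 1 H
  atom 13: O, bond orders sum to 1 (valence 2) → 1 H
Total hydrogens: 15.

15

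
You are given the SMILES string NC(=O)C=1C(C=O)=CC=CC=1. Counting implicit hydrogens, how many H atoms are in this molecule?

Walk through each heavy atom and fill implicit hydrogens from standard valence (C 4, N 3, O 2, S 2, halogen 1):
  atom 1: N, bond orders sum to 1 (valence 3) → 2 H
  atom 2: C, bond orders sum to 4 (valence 4) → 0 H
  atom 3: O, bond orders sum to 2 (valence 2) → 0 H
  atom 4: C, bond orders sum to 4 (valence 4) → 0 H
  atom 5: C, bond orders sum to 4 (valence 4) → 0 H
  atom 6: C, bond orders sum to 3 (valence 4) → 1 H
  atom 7: O, bond orders sum to 2 (valence 2) → 0 H
  atom 8: C, bond orders sum to 3 (valence 4) → 1 H
  atom 9: C, bond orders sum to 3 (valence 4) → 1 H
  atom 10: C, bond orders sum to 3 (valence 4) → 1 H
  atom 11: C, bond orders sum to 3 (valence 4) → 1 H
Total hydrogens: 7.

7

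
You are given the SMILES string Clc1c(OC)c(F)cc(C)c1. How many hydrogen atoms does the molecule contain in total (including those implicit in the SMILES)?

8

Walk through each heavy atom and fill implicit hydrogens from standard valence (C 4, N 3, O 2, S 2, halogen 1); for lowercase aromatic atoms, an aromatic c carries 1 H when it has two neighbours and 0 H with three, and aromatic n carries 0 H:
  atom 1: Cl (halogen, monovalent) → 0 H
  atom 2: aromatic c, 3 neighbours → 0 H
  atom 3: aromatic c, 3 neighbours → 0 H
  atom 4: O, bond orders sum to 2 (valence 2) → 0 H
  atom 5: C, bond orders sum to 1 (valence 4) → 3 H
  atom 6: aromatic c, 3 neighbours → 0 H
  atom 7: F (halogen, monovalent) → 0 H
  atom 8: aromatic c, 2 neighbours → 1 H
  atom 9: aromatic c, 3 neighbours → 0 H
  atom 10: C, bond orders sum to 1 (valence 4) → 3 H
  atom 11: aromatic c, 2 neighbours → 1 H
Total hydrogens: 8.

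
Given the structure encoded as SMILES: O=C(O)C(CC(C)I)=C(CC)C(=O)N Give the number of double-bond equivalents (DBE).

3

Degree of unsaturation = (number of rings) + (number of π bonds).
Ring closures in the SMILES: 0.
π bonds: 3 double bonds (each 1 DoU) → 3 DoU from unsaturation.
Total DoU = 0 + 3 = 3.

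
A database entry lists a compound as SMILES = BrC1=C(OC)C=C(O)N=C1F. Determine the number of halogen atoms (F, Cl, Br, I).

2

Halogen atoms appear at heavy-atom positions 1, 11 (1×Br, 1×F).
Other groups present: 1 ether, 1 hydroxyl.
Halogen count: 2.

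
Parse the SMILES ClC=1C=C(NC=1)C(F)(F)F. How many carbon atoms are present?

5

Count every carbon token in the SMILES (each C, including those in ring-closure positions and inside branches).
Carbon count: 5.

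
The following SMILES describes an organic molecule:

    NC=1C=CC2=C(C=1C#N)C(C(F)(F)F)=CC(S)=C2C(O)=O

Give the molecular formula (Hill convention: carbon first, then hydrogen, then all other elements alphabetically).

Walk through each heavy atom and fill implicit hydrogens from standard valence (C 4, N 3, O 2, S 2, halogen 1):
  atom 1: N, bond orders sum to 1 (valence 3) → 2 H
  atom 2: C, bond orders sum to 4 (valence 4) → 0 H
  atom 3: C, bond orders sum to 3 (valence 4) → 1 H
  atom 4: C, bond orders sum to 3 (valence 4) → 1 H
  atom 5: C, bond orders sum to 4 (valence 4) → 0 H
  atom 6: C, bond orders sum to 4 (valence 4) → 0 H
  atom 7: C, bond orders sum to 4 (valence 4) → 0 H
  atom 8: C, bond orders sum to 4 (valence 4) → 0 H
  atom 9: N, bond orders sum to 3 (valence 3) → 0 H
  atom 10: C, bond orders sum to 4 (valence 4) → 0 H
  atom 11: C, bond orders sum to 4 (valence 4) → 0 H
  atom 12: F (halogen, monovalent) → 0 H
  atom 13: F (halogen, monovalent) → 0 H
  atom 14: F (halogen, monovalent) → 0 H
  atom 15: C, bond orders sum to 3 (valence 4) → 1 H
  atom 16: C, bond orders sum to 4 (valence 4) → 0 H
  atom 17: S, bond orders sum to 1 (valence 2) → 1 H
  atom 18: C, bond orders sum to 4 (valence 4) → 0 H
  atom 19: C, bond orders sum to 4 (valence 4) → 0 H
  atom 20: O, bond orders sum to 1 (valence 2) → 1 H
  atom 21: O, bond orders sum to 2 (valence 2) → 0 H
Totals → C:13, H:7, F:3, N:2, O:2, S:1.
In Hill order: C13H7F3N2O2S.

C13H7F3N2O2S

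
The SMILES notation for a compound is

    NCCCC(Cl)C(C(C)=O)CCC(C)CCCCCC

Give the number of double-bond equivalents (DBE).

Degree of unsaturation = (number of rings) + (number of π bonds).
Ring closures in the SMILES: 0.
π bonds: 1 double bond (each 1 DoU) → 1 DoU from unsaturation.
Total DoU = 0 + 1 = 1.

1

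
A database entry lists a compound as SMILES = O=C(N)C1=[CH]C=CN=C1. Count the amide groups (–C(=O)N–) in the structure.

1

The amide motif appears at heavy-atom position 2 in the SMILES.
Amide count: 1.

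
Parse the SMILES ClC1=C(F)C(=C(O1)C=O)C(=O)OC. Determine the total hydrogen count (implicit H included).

4

Walk through each heavy atom and fill implicit hydrogens from standard valence (C 4, N 3, O 2, S 2, halogen 1):
  atom 1: Cl (halogen, monovalent) → 0 H
  atom 2: C, bond orders sum to 4 (valence 4) → 0 H
  atom 3: C, bond orders sum to 4 (valence 4) → 0 H
  atom 4: F (halogen, monovalent) → 0 H
  atom 5: C, bond orders sum to 4 (valence 4) → 0 H
  atom 6: C, bond orders sum to 4 (valence 4) → 0 H
  atom 7: O, bond orders sum to 2 (valence 2) → 0 H
  atom 8: C, bond orders sum to 3 (valence 4) → 1 H
  atom 9: O, bond orders sum to 2 (valence 2) → 0 H
  atom 10: C, bond orders sum to 4 (valence 4) → 0 H
  atom 11: O, bond orders sum to 2 (valence 2) → 0 H
  atom 12: O, bond orders sum to 2 (valence 2) → 0 H
  atom 13: C, bond orders sum to 1 (valence 4) → 3 H
Total hydrogens: 4.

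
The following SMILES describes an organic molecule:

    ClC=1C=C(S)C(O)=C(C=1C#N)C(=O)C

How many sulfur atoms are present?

Scan the SMILES for S atoms (remember two-letter symbols like Cl and Br are single atoms).
Sulfur count: 1.

1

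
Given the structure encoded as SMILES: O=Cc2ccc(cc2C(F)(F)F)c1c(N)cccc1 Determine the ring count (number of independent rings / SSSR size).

2

In SMILES, each pair of matching ring-closure digits denotes one ring-closing bond; the number of such bonds equals the number of independent rings.
Ring-closure bonds here: 2.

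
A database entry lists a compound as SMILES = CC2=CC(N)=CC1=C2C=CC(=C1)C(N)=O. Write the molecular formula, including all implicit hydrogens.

C12H12N2O

Walk through each heavy atom and fill implicit hydrogens from standard valence (C 4, N 3, O 2, S 2, halogen 1):
  atom 1: C, bond orders sum to 1 (valence 4) → 3 H
  atom 2: C, bond orders sum to 4 (valence 4) → 0 H
  atom 3: C, bond orders sum to 3 (valence 4) → 1 H
  atom 4: C, bond orders sum to 4 (valence 4) → 0 H
  atom 5: N, bond orders sum to 1 (valence 3) → 2 H
  atom 6: C, bond orders sum to 3 (valence 4) → 1 H
  atom 7: C, bond orders sum to 4 (valence 4) → 0 H
  atom 8: C, bond orders sum to 4 (valence 4) → 0 H
  atom 9: C, bond orders sum to 3 (valence 4) → 1 H
  atom 10: C, bond orders sum to 3 (valence 4) → 1 H
  atom 11: C, bond orders sum to 4 (valence 4) → 0 H
  atom 12: C, bond orders sum to 3 (valence 4) → 1 H
  atom 13: C, bond orders sum to 4 (valence 4) → 0 H
  atom 14: N, bond orders sum to 1 (valence 3) → 2 H
  atom 15: O, bond orders sum to 2 (valence 2) → 0 H
Totals → C:12, H:12, N:2, O:1.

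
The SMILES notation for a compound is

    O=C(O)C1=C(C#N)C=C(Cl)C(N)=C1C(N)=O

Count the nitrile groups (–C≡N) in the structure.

1

The nitrile motif appears at heavy-atom position 6 in the SMILES.
Other groups present: 1 amide, 1 carboxylic acid, 1 primary amine.
Nitrile count: 1.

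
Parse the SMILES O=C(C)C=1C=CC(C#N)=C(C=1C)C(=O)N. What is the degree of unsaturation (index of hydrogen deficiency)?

Molecular formula: C11H10N2O2.
DoU = (2C + 2 + N − H − X) / 2, where X is the halogen count and O/S are ignored.
    = (2·11 + 2 + 2 − 10 − 0) / 2 = 16 / 2 = 8.

8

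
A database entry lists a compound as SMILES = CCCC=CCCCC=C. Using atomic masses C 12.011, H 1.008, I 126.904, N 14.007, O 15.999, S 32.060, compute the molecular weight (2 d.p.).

First, the molecular formula is C10H18 (counting implicit H from valence).
  C: 10 × 12.011 = 120.110
  H: 18 × 1.008 = 18.144
Sum: 10×12.011 + 18×1.008 = 138.254 → 138.25 g/mol.

138.25 g/mol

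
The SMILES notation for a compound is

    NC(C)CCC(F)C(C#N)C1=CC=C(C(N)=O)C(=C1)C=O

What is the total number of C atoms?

15

Count every carbon token in the SMILES (each C, including those in ring-closure positions and inside branches).
Carbon count: 15.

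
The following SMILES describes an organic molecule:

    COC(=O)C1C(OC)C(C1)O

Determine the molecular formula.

C7H12O4

Walk through each heavy atom and fill implicit hydrogens from standard valence (C 4, N 3, O 2, S 2, halogen 1):
  atom 1: C, bond orders sum to 1 (valence 4) → 3 H
  atom 2: O, bond orders sum to 2 (valence 2) → 0 H
  atom 3: C, bond orders sum to 4 (valence 4) → 0 H
  atom 4: O, bond orders sum to 2 (valence 2) → 0 H
  atom 5: C, bond orders sum to 3 (valence 4) → 1 H
  atom 6: C, bond orders sum to 3 (valence 4) → 1 H
  atom 7: O, bond orders sum to 2 (valence 2) → 0 H
  atom 8: C, bond orders sum to 1 (valence 4) → 3 H
  atom 9: C, bond orders sum to 3 (valence 4) → 1 H
  atom 10: C, bond orders sum to 2 (valence 4) → 2 H
  atom 11: O, bond orders sum to 1 (valence 2) → 1 H
Totals → C:7, H:12, O:4.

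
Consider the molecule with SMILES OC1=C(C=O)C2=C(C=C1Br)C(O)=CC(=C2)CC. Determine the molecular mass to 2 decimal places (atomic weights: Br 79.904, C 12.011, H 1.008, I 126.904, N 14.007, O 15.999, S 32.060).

295.13 g/mol

First, the molecular formula is C13H11BrO3 (counting implicit H from valence).
  Br: 1 × 79.904 = 79.904
  C: 13 × 12.011 = 156.143
  H: 11 × 1.008 = 11.088
  O: 3 × 15.999 = 47.997
Sum: 1×79.904 + 13×12.011 + 11×1.008 + 3×15.999 = 295.132 → 295.13 g/mol.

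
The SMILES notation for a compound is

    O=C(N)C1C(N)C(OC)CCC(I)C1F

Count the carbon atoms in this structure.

Count every carbon token in the SMILES (each C, including those in ring-closure positions and inside branches).
Carbon count: 9.

9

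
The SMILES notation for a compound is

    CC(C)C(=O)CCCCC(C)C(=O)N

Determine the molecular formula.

Walk through each heavy atom and fill implicit hydrogens from standard valence (C 4, N 3, O 2, S 2, halogen 1):
  atom 1: C, bond orders sum to 1 (valence 4) → 3 H
  atom 2: C, bond orders sum to 3 (valence 4) → 1 H
  atom 3: C, bond orders sum to 1 (valence 4) → 3 H
  atom 4: C, bond orders sum to 4 (valence 4) → 0 H
  atom 5: O, bond orders sum to 2 (valence 2) → 0 H
  atom 6: C, bond orders sum to 2 (valence 4) → 2 H
  atom 7: C, bond orders sum to 2 (valence 4) → 2 H
  atom 8: C, bond orders sum to 2 (valence 4) → 2 H
  atom 9: C, bond orders sum to 2 (valence 4) → 2 H
  atom 10: C, bond orders sum to 3 (valence 4) → 1 H
  atom 11: C, bond orders sum to 1 (valence 4) → 3 H
  atom 12: C, bond orders sum to 4 (valence 4) → 0 H
  atom 13: O, bond orders sum to 2 (valence 2) → 0 H
  atom 14: N, bond orders sum to 1 (valence 3) → 2 H
Totals → C:11, H:21, N:1, O:2.

C11H21NO2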